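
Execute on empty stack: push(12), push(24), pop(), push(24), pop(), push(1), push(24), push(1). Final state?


push(12) -> [12]
push(24) -> [12, 24]
pop() returns 24 -> [12]
push(24) -> [12, 24]
pop() returns 24 -> [12]
push(1) -> [12, 1]
push(24) -> [12, 1, 24]
push(1) -> [12, 1, 24, 1]
Final stack (bottom to top): [12, 1, 24, 1]


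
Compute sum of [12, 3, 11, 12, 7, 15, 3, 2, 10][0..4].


Prefix sums: [0, 12, 15, 26, 38, 45, 60, 63, 65, 75]
Sum[0..4] = prefix[5] - prefix[0] = 45 - 0 = 45


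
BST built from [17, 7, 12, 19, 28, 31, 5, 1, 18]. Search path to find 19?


BST root = 17
Search for 19: compare at each node
Path: [17, 19]


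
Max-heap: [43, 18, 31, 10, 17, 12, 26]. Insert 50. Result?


Append 50: [43, 18, 31, 10, 17, 12, 26, 50]
Bubble up: swap idx 7(50) with idx 3(10); swap idx 3(50) with idx 1(18); swap idx 1(50) with idx 0(43)
Result: [50, 43, 31, 18, 17, 12, 26, 10]


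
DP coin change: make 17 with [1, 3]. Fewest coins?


dp[0]=0; dp[i]=1+min(dp[i-c] for c in coins)
...dp[12]=4, dp[13]=5, dp[14]=6, dp[15]=5, dp[16]=6, dp[17]=7
Minimum coins for 17 = 7


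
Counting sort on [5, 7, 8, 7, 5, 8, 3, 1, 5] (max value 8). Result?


Count array: [0, 1, 0, 1, 0, 3, 0, 2, 2]
Reconstruct: [1, 3, 5, 5, 5, 7, 7, 8, 8]


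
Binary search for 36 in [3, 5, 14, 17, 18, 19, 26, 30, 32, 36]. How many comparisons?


Search for 36:
[0,9] mid=4 arr[4]=18
[5,9] mid=7 arr[7]=30
[8,9] mid=8 arr[8]=32
[9,9] mid=9 arr[9]=36
Total: 4 comparisons


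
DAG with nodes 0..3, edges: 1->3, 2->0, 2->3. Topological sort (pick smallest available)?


Kahn's algorithm, process smallest node first
Order: [1, 2, 0, 3]


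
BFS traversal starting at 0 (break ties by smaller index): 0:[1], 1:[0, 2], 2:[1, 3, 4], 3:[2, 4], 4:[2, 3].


BFS queue: start with [0]
Visit order: [0, 1, 2, 3, 4]


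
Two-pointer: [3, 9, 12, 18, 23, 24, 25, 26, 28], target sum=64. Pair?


Two pointers: lo=0, hi=8
No pair sums to 64


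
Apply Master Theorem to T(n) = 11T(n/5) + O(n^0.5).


a=11, b=5, c=0.5. log_5(11)=1.490 > c=0.5. Case 1: O(n^log_b(a)) = O(n^1.490)
Complexity: O(n^1.490)


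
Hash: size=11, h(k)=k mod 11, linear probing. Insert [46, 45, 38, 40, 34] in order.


Insertions: 46->slot 2; 45->slot 1; 38->slot 5; 40->slot 7; 34->slot 3
Table: [None, 45, 46, 34, None, 38, None, 40, None, None, None]


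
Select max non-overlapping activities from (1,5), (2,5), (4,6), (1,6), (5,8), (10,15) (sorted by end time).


Greedy: pick earliest-ending, then skip overlaps.
Selected (3 activities): [(1, 5), (5, 8), (10, 15)]


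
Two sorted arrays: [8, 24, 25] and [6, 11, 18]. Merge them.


Compare heads, take smaller each step.
Merged: [6, 8, 11, 18, 24, 25]


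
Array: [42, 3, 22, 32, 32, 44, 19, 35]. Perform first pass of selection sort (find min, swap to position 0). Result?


After one pass: [3, 42, 22, 32, 32, 44, 19, 35]


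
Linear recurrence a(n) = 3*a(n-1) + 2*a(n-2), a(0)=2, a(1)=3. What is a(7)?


Build bottom-up:
...a(5)=573, a(6)=2041, a(7)=3*2041+2*573=7269


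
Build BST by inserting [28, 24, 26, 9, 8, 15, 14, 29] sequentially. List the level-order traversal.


Root = 28; build tree by BST insertion.
Level-Order traversal: [28, 24, 29, 9, 26, 8, 15, 14]


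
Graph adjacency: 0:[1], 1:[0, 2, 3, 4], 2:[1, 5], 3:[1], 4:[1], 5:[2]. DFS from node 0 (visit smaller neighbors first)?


DFS stack-based: start with [0]
Visit order: [0, 1, 2, 5, 3, 4]


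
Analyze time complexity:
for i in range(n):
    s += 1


Per nesting level: O(n) = O(n)
Complexity: O(n)


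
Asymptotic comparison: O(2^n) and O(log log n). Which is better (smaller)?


double-logarithmic grows slower than exponential
O(log log n) is asymptotically smaller; O(2^n) grows faster


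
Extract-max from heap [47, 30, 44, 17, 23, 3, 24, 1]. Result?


Max = 47
Replace root with last, heapify down
Resulting heap: [44, 30, 24, 17, 23, 3, 1]


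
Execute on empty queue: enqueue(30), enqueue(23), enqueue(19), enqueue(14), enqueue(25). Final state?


enqueue(30) -> [30]
enqueue(23) -> [30, 23]
enqueue(19) -> [30, 23, 19]
enqueue(14) -> [30, 23, 19, 14]
enqueue(25) -> [30, 23, 19, 14, 25]
Final queue (front to back): [30, 23, 19, 14, 25]


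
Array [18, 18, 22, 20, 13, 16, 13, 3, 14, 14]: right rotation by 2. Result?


Right rotate by 2: [14, 14, 18, 18, 22, 20, 13, 16, 13, 3]


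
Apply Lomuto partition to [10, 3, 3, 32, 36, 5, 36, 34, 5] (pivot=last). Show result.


Elements <= 5 go left of pivot.
Result: [3, 3, 5, 5, 36, 10, 36, 34, 32], pivot at index 3


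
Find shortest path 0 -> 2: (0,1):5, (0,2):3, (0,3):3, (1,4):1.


Dijkstra from 0:
Distances: {0: 0, 1: 5, 2: 3, 3: 3, 4: 6}
Shortest distance to 2 = 3, path = [0, 2]


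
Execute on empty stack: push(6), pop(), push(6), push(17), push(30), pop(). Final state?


push(6) -> [6]
pop() returns 6 -> []
push(6) -> [6]
push(17) -> [6, 17]
push(30) -> [6, 17, 30]
pop() returns 30 -> [6, 17]
Final stack (bottom to top): [6, 17]


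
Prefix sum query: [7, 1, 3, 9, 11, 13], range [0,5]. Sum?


Prefix sums: [0, 7, 8, 11, 20, 31, 44]
Sum[0..5] = prefix[6] - prefix[0] = 44 - 0 = 44


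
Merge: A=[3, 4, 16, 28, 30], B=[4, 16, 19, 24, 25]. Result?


Compare heads, take smaller each step.
Merged: [3, 4, 4, 16, 16, 19, 24, 25, 28, 30]


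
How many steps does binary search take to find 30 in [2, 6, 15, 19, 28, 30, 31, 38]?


Search for 30:
[0,7] mid=3 arr[3]=19
[4,7] mid=5 arr[5]=30
Total: 2 comparisons


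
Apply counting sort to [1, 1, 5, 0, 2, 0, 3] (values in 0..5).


Count array: [2, 2, 1, 1, 0, 1]
Reconstruct: [0, 0, 1, 1, 2, 3, 5]


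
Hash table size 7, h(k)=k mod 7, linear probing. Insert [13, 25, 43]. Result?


Insertions: 13->slot 6; 25->slot 4; 43->slot 1
Table: [None, 43, None, None, 25, None, 13]


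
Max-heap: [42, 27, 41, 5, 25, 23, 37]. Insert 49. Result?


Append 49: [42, 27, 41, 5, 25, 23, 37, 49]
Bubble up: swap idx 7(49) with idx 3(5); swap idx 3(49) with idx 1(27); swap idx 1(49) with idx 0(42)
Result: [49, 42, 41, 27, 25, 23, 37, 5]


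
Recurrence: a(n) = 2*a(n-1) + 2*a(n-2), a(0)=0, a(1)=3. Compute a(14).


Build bottom-up:
...a(12)=149760, a(13)=409152, a(14)=2*409152+2*149760=1117824


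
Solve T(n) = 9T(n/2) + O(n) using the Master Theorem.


a=9, b=2, c=1. log_2(9)=3.170 > c=1. Case 1: O(n^log_b(a)) = O(n^3.170)
Complexity: O(n^3.170)


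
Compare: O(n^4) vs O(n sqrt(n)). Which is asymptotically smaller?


n^1.5 grows slower than quartic
O(n sqrt(n)) is asymptotically smaller; O(n^4) grows faster


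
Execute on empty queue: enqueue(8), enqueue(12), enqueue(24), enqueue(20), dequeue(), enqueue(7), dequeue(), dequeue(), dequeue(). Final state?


enqueue(8) -> [8]
enqueue(12) -> [8, 12]
enqueue(24) -> [8, 12, 24]
enqueue(20) -> [8, 12, 24, 20]
dequeue() returns 8 -> [12, 24, 20]
enqueue(7) -> [12, 24, 20, 7]
dequeue() returns 12 -> [24, 20, 7]
dequeue() returns 24 -> [20, 7]
dequeue() returns 20 -> [7]
Final queue (front to back): [7]


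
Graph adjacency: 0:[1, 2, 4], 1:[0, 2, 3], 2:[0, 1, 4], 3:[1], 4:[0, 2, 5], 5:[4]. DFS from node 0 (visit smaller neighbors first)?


DFS stack-based: start with [0]
Visit order: [0, 1, 2, 4, 5, 3]


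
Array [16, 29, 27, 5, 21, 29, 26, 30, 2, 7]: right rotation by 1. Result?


Right rotate by 1: [7, 16, 29, 27, 5, 21, 29, 26, 30, 2]


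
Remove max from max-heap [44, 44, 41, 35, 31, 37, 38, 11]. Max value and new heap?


Max = 44
Replace root with last, heapify down
Resulting heap: [44, 35, 41, 11, 31, 37, 38]


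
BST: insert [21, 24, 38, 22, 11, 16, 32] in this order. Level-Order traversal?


Root = 21; build tree by BST insertion.
Level-Order traversal: [21, 11, 24, 16, 22, 38, 32]


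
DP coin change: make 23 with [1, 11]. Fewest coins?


dp[0]=0; dp[i]=1+min(dp[i-c] for c in coins)
...dp[18]=8, dp[19]=9, dp[20]=10, dp[21]=11, dp[22]=2, dp[23]=3
Minimum coins for 23 = 3


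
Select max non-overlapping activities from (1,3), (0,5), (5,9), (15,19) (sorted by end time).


Greedy: pick earliest-ending, then skip overlaps.
Selected (3 activities): [(1, 3), (5, 9), (15, 19)]


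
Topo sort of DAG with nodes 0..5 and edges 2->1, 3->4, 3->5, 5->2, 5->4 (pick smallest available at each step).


Kahn's algorithm, process smallest node first
Order: [0, 3, 5, 2, 1, 4]


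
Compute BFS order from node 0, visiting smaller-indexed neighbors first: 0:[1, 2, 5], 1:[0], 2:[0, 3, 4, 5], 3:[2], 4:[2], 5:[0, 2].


BFS queue: start with [0]
Visit order: [0, 1, 2, 5, 3, 4]


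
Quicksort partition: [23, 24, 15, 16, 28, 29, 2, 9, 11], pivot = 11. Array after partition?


Elements <= 11 go left of pivot.
Result: [2, 9, 11, 16, 28, 29, 23, 24, 15], pivot at index 2


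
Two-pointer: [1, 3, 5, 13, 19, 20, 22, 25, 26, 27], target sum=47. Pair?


Two pointers: lo=0, hi=9
Found pair: (20, 27) summing to 47


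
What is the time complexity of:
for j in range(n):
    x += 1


Per nesting level: O(n) = O(n)
Complexity: O(n)


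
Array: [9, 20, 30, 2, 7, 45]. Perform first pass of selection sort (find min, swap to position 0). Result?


After one pass: [2, 20, 30, 9, 7, 45]


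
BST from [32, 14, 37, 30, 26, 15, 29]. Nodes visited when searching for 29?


BST root = 32
Search for 29: compare at each node
Path: [32, 14, 30, 26, 29]


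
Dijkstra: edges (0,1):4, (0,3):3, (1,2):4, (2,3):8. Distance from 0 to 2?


Dijkstra from 0:
Distances: {0: 0, 1: 4, 2: 8, 3: 3}
Shortest distance to 2 = 8, path = [0, 1, 2]


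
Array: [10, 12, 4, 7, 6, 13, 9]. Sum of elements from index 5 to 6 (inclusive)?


Prefix sums: [0, 10, 22, 26, 33, 39, 52, 61]
Sum[5..6] = prefix[7] - prefix[5] = 61 - 39 = 22


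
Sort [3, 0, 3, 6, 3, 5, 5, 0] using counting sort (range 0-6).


Count array: [2, 0, 0, 3, 0, 2, 1]
Reconstruct: [0, 0, 3, 3, 3, 5, 5, 6]


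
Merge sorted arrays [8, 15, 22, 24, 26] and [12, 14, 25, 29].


Compare heads, take smaller each step.
Merged: [8, 12, 14, 15, 22, 24, 25, 26, 29]


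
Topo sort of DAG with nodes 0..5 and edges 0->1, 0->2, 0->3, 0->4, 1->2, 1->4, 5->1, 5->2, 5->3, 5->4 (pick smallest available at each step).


Kahn's algorithm, process smallest node first
Order: [0, 5, 1, 2, 3, 4]


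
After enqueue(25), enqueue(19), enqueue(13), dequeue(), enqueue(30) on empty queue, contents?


enqueue(25) -> [25]
enqueue(19) -> [25, 19]
enqueue(13) -> [25, 19, 13]
dequeue() returns 25 -> [19, 13]
enqueue(30) -> [19, 13, 30]
Final queue (front to back): [19, 13, 30]


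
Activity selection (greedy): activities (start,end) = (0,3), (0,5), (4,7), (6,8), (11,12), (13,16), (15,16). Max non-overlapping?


Greedy: pick earliest-ending, then skip overlaps.
Selected (4 activities): [(0, 3), (4, 7), (11, 12), (13, 16)]


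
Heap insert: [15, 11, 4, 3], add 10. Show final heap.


Append 10: [15, 11, 4, 3, 10]
Bubble up: no swaps needed
Result: [15, 11, 4, 3, 10]


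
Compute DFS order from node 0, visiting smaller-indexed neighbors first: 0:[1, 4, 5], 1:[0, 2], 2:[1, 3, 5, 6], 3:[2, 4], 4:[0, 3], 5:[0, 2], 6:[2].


DFS stack-based: start with [0]
Visit order: [0, 1, 2, 3, 4, 5, 6]


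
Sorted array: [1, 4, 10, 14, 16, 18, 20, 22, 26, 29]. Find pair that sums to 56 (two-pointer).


Two pointers: lo=0, hi=9
No pair sums to 56


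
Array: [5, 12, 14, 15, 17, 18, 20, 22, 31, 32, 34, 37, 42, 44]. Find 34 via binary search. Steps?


Search for 34:
[0,13] mid=6 arr[6]=20
[7,13] mid=10 arr[10]=34
Total: 2 comparisons


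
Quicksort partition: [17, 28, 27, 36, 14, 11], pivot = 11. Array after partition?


Elements <= 11 go left of pivot.
Result: [11, 28, 27, 36, 14, 17], pivot at index 0


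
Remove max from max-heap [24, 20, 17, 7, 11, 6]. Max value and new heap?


Max = 24
Replace root with last, heapify down
Resulting heap: [20, 11, 17, 7, 6]


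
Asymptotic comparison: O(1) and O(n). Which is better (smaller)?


constant grows slower than linear
O(1) is asymptotically smaller; O(n) grows faster


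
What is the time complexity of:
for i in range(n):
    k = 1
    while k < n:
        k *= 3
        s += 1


Per nesting level: O(n) * O(log n) = O(n log n)
Complexity: O(n log n)


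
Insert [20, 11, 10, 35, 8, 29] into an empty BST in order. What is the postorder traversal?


Root = 20; build tree by BST insertion.
Postorder traversal: [8, 10, 11, 29, 35, 20]


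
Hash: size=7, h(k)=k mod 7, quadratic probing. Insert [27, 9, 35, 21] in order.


Insertions: 27->slot 6; 9->slot 2; 35->slot 0; 21->slot 1
Table: [35, 21, 9, None, None, None, 27]


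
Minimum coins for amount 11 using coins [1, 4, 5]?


dp[0]=0; dp[i]=1+min(dp[i-c] for c in coins)
...dp[6]=2, dp[7]=3, dp[8]=2, dp[9]=2, dp[10]=2, dp[11]=3
Minimum coins for 11 = 3


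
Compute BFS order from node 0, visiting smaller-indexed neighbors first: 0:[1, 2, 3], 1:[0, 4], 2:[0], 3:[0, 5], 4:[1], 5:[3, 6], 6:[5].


BFS queue: start with [0]
Visit order: [0, 1, 2, 3, 4, 5, 6]


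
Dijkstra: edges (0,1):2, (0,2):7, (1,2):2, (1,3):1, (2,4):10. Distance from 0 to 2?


Dijkstra from 0:
Distances: {0: 0, 1: 2, 2: 4, 3: 3, 4: 14}
Shortest distance to 2 = 4, path = [0, 1, 2]


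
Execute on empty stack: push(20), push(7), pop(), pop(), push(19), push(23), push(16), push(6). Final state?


push(20) -> [20]
push(7) -> [20, 7]
pop() returns 7 -> [20]
pop() returns 20 -> []
push(19) -> [19]
push(23) -> [19, 23]
push(16) -> [19, 23, 16]
push(6) -> [19, 23, 16, 6]
Final stack (bottom to top): [19, 23, 16, 6]


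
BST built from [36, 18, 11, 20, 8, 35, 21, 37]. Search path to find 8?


BST root = 36
Search for 8: compare at each node
Path: [36, 18, 11, 8]


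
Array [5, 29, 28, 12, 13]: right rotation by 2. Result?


Right rotate by 2: [12, 13, 5, 29, 28]


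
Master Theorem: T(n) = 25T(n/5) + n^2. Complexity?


a=25, b=5, c=2. log_5(25)=2 = c=2. Case 2: O(n^c log n) = O(n^2 log n)
Complexity: O(n^2 log n)


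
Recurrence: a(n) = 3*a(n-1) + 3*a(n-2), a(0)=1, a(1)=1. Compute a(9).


Build bottom-up:
...a(7)=4401, a(8)=16686, a(9)=3*16686+3*4401=63261


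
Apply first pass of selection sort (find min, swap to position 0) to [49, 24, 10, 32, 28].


After one pass: [10, 24, 49, 32, 28]


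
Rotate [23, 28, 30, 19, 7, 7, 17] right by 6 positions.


Right rotate by 6: [28, 30, 19, 7, 7, 17, 23]


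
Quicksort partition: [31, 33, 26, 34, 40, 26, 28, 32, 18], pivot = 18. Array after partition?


Elements <= 18 go left of pivot.
Result: [18, 33, 26, 34, 40, 26, 28, 32, 31], pivot at index 0


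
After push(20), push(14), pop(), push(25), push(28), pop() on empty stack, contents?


push(20) -> [20]
push(14) -> [20, 14]
pop() returns 14 -> [20]
push(25) -> [20, 25]
push(28) -> [20, 25, 28]
pop() returns 28 -> [20, 25]
Final stack (bottom to top): [20, 25]


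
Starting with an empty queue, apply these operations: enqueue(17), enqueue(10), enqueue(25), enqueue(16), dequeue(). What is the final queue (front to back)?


enqueue(17) -> [17]
enqueue(10) -> [17, 10]
enqueue(25) -> [17, 10, 25]
enqueue(16) -> [17, 10, 25, 16]
dequeue() returns 17 -> [10, 25, 16]
Final queue (front to back): [10, 25, 16]


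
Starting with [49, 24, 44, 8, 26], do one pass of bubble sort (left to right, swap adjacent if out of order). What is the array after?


After one pass: [24, 44, 8, 26, 49]


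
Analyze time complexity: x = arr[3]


Analysis: constant-time operation, no loop
Complexity: O(1)


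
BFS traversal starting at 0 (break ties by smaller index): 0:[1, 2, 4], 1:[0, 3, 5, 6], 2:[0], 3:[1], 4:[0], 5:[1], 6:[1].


BFS queue: start with [0]
Visit order: [0, 1, 2, 4, 3, 5, 6]


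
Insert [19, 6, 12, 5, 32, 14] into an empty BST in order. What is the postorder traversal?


Root = 19; build tree by BST insertion.
Postorder traversal: [5, 14, 12, 6, 32, 19]


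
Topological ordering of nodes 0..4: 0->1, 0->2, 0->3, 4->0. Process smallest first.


Kahn's algorithm, process smallest node first
Order: [4, 0, 1, 2, 3]


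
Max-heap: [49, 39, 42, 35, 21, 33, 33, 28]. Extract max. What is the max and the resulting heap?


Max = 49
Replace root with last, heapify down
Resulting heap: [42, 39, 33, 35, 21, 28, 33]


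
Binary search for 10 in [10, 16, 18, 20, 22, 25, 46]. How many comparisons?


Search for 10:
[0,6] mid=3 arr[3]=20
[0,2] mid=1 arr[1]=16
[0,0] mid=0 arr[0]=10
Total: 3 comparisons


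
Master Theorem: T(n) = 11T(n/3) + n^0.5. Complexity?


a=11, b=3, c=0.5. log_3(11)=2.183 > c=0.5. Case 1: O(n^log_b(a)) = O(n^2.183)
Complexity: O(n^2.183)


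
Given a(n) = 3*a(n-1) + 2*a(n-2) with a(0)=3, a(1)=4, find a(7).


Build bottom-up:
...a(5)=790, a(6)=2814, a(7)=3*2814+2*790=10022


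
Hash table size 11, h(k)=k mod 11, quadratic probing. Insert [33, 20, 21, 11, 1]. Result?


Insertions: 33->slot 0; 20->slot 9; 21->slot 10; 11->slot 1; 1->slot 2
Table: [33, 11, 1, None, None, None, None, None, None, 20, 21]


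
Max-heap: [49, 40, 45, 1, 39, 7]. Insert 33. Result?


Append 33: [49, 40, 45, 1, 39, 7, 33]
Bubble up: no swaps needed
Result: [49, 40, 45, 1, 39, 7, 33]


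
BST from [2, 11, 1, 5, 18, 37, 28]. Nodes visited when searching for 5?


BST root = 2
Search for 5: compare at each node
Path: [2, 11, 5]


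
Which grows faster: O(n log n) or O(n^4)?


linearithmic grows slower than quartic
O(n log n) is asymptotically smaller; O(n^4) grows faster


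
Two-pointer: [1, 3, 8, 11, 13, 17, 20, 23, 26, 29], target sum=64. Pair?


Two pointers: lo=0, hi=9
No pair sums to 64


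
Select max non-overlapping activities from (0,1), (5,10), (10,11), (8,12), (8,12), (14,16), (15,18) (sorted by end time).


Greedy: pick earliest-ending, then skip overlaps.
Selected (4 activities): [(0, 1), (5, 10), (10, 11), (14, 16)]


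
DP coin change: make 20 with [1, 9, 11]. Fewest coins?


dp[0]=0; dp[i]=1+min(dp[i-c] for c in coins)
...dp[15]=5, dp[16]=6, dp[17]=7, dp[18]=2, dp[19]=3, dp[20]=2
Minimum coins for 20 = 2


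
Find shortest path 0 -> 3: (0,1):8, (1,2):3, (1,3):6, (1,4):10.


Dijkstra from 0:
Distances: {0: 0, 1: 8, 2: 11, 3: 14, 4: 18}
Shortest distance to 3 = 14, path = [0, 1, 3]


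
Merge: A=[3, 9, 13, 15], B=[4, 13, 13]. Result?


Compare heads, take smaller each step.
Merged: [3, 4, 9, 13, 13, 13, 15]


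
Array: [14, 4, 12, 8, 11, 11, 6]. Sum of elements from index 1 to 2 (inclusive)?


Prefix sums: [0, 14, 18, 30, 38, 49, 60, 66]
Sum[1..2] = prefix[3] - prefix[1] = 30 - 14 = 16


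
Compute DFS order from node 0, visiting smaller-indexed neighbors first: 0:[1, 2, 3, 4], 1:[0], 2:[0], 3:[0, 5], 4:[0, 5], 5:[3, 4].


DFS stack-based: start with [0]
Visit order: [0, 1, 2, 3, 5, 4]


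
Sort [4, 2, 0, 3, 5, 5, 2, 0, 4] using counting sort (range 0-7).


Count array: [2, 0, 2, 1, 2, 2, 0, 0]
Reconstruct: [0, 0, 2, 2, 3, 4, 4, 5, 5]


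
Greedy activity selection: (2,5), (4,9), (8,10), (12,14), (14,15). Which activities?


Greedy: pick earliest-ending, then skip overlaps.
Selected (4 activities): [(2, 5), (8, 10), (12, 14), (14, 15)]


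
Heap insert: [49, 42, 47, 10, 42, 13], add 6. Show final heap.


Append 6: [49, 42, 47, 10, 42, 13, 6]
Bubble up: no swaps needed
Result: [49, 42, 47, 10, 42, 13, 6]


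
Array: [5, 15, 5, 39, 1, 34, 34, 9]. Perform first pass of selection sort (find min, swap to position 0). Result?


After one pass: [1, 15, 5, 39, 5, 34, 34, 9]


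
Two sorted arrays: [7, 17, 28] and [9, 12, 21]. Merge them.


Compare heads, take smaller each step.
Merged: [7, 9, 12, 17, 21, 28]


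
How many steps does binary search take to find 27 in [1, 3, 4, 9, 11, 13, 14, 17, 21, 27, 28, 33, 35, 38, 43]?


Search for 27:
[0,14] mid=7 arr[7]=17
[8,14] mid=11 arr[11]=33
[8,10] mid=9 arr[9]=27
Total: 3 comparisons


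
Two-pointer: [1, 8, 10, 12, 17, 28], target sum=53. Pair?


Two pointers: lo=0, hi=5
No pair sums to 53


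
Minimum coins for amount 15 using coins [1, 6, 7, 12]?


dp[0]=0; dp[i]=1+min(dp[i-c] for c in coins)
...dp[10]=4, dp[11]=5, dp[12]=1, dp[13]=2, dp[14]=2, dp[15]=3
Minimum coins for 15 = 3


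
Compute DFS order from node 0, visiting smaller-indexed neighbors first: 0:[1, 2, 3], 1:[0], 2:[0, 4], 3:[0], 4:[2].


DFS stack-based: start with [0]
Visit order: [0, 1, 2, 4, 3]


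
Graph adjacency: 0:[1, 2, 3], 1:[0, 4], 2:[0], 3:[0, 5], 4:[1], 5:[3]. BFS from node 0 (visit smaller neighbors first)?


BFS queue: start with [0]
Visit order: [0, 1, 2, 3, 4, 5]


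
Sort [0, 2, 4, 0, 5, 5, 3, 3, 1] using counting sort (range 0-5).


Count array: [2, 1, 1, 2, 1, 2]
Reconstruct: [0, 0, 1, 2, 3, 3, 4, 5, 5]


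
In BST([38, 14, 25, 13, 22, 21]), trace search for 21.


BST root = 38
Search for 21: compare at each node
Path: [38, 14, 25, 22, 21]


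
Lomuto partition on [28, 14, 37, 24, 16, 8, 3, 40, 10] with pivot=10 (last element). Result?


Elements <= 10 go left of pivot.
Result: [8, 3, 10, 24, 16, 28, 14, 40, 37], pivot at index 2


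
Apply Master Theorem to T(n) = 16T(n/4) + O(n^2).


a=16, b=4, c=2. log_4(16)=2 = c=2. Case 2: O(n^c log n) = O(n^2 log n)
Complexity: O(n^2 log n)


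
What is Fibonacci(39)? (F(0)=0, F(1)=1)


F(n)=F(n-1)+F(n-2)
...F(37)=24157817, F(38)=39088169, F(39)=63245986


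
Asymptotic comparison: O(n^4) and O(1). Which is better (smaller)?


constant grows slower than quartic
O(1) is asymptotically smaller; O(n^4) grows faster


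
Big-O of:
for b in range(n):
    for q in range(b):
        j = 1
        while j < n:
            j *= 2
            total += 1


Per nesting level: O(n) * O(n) [triangular over b] * O(log n) = O(n^2 log n)
Complexity: O(n^2 log n)


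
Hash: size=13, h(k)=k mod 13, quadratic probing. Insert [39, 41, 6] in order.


Insertions: 39->slot 0; 41->slot 2; 6->slot 6
Table: [39, None, 41, None, None, None, 6, None, None, None, None, None, None]


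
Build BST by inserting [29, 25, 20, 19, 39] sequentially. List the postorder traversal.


Root = 29; build tree by BST insertion.
Postorder traversal: [19, 20, 25, 39, 29]


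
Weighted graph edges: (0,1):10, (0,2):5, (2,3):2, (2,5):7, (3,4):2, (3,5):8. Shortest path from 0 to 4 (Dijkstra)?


Dijkstra from 0:
Distances: {0: 0, 1: 10, 2: 5, 3: 7, 4: 9, 5: 12}
Shortest distance to 4 = 9, path = [0, 2, 3, 4]


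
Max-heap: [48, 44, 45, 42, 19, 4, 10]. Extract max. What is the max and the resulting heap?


Max = 48
Replace root with last, heapify down
Resulting heap: [45, 44, 10, 42, 19, 4]


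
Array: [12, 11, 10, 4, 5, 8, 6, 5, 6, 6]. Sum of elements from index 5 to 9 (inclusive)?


Prefix sums: [0, 12, 23, 33, 37, 42, 50, 56, 61, 67, 73]
Sum[5..9] = prefix[10] - prefix[5] = 73 - 42 = 31


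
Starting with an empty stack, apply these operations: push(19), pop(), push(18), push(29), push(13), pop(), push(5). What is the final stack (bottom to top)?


push(19) -> [19]
pop() returns 19 -> []
push(18) -> [18]
push(29) -> [18, 29]
push(13) -> [18, 29, 13]
pop() returns 13 -> [18, 29]
push(5) -> [18, 29, 5]
Final stack (bottom to top): [18, 29, 5]


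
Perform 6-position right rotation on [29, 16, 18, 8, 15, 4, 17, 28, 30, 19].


Right rotate by 6: [15, 4, 17, 28, 30, 19, 29, 16, 18, 8]


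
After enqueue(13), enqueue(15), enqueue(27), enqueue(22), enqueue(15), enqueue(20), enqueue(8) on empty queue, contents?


enqueue(13) -> [13]
enqueue(15) -> [13, 15]
enqueue(27) -> [13, 15, 27]
enqueue(22) -> [13, 15, 27, 22]
enqueue(15) -> [13, 15, 27, 22, 15]
enqueue(20) -> [13, 15, 27, 22, 15, 20]
enqueue(8) -> [13, 15, 27, 22, 15, 20, 8]
Final queue (front to back): [13, 15, 27, 22, 15, 20, 8]


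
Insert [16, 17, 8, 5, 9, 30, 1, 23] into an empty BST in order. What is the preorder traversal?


Root = 16; build tree by BST insertion.
Preorder traversal: [16, 8, 5, 1, 9, 17, 30, 23]


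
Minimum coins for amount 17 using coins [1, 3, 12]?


dp[0]=0; dp[i]=1+min(dp[i-c] for c in coins)
...dp[12]=1, dp[13]=2, dp[14]=3, dp[15]=2, dp[16]=3, dp[17]=4
Minimum coins for 17 = 4


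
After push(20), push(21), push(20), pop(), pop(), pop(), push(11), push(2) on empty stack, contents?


push(20) -> [20]
push(21) -> [20, 21]
push(20) -> [20, 21, 20]
pop() returns 20 -> [20, 21]
pop() returns 21 -> [20]
pop() returns 20 -> []
push(11) -> [11]
push(2) -> [11, 2]
Final stack (bottom to top): [11, 2]


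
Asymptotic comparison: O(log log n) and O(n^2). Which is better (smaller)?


double-logarithmic grows slower than quadratic
O(log log n) is asymptotically smaller; O(n^2) grows faster


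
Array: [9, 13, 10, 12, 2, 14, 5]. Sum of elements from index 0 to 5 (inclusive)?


Prefix sums: [0, 9, 22, 32, 44, 46, 60, 65]
Sum[0..5] = prefix[6] - prefix[0] = 60 - 0 = 60


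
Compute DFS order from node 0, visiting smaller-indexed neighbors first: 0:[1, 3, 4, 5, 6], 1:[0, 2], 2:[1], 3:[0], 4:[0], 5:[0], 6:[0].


DFS stack-based: start with [0]
Visit order: [0, 1, 2, 3, 4, 5, 6]


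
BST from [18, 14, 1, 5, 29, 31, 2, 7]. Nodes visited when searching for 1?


BST root = 18
Search for 1: compare at each node
Path: [18, 14, 1]


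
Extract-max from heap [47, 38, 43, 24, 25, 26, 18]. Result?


Max = 47
Replace root with last, heapify down
Resulting heap: [43, 38, 26, 24, 25, 18]


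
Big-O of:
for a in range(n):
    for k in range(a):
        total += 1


Per nesting level: O(n) * O(n) [triangular over a] = O(n^2)
Complexity: O(n^2)


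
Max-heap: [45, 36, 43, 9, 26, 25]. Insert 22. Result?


Append 22: [45, 36, 43, 9, 26, 25, 22]
Bubble up: no swaps needed
Result: [45, 36, 43, 9, 26, 25, 22]


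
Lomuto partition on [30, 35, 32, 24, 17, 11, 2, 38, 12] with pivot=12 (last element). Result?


Elements <= 12 go left of pivot.
Result: [11, 2, 12, 24, 17, 30, 35, 38, 32], pivot at index 2


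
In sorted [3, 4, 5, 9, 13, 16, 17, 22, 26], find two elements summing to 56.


Two pointers: lo=0, hi=8
No pair sums to 56


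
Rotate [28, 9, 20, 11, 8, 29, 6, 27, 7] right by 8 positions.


Right rotate by 8: [9, 20, 11, 8, 29, 6, 27, 7, 28]


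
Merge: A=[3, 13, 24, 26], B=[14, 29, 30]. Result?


Compare heads, take smaller each step.
Merged: [3, 13, 14, 24, 26, 29, 30]


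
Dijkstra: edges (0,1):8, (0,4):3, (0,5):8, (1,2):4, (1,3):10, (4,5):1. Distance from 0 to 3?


Dijkstra from 0:
Distances: {0: 0, 1: 8, 2: 12, 3: 18, 4: 3, 5: 4}
Shortest distance to 3 = 18, path = [0, 1, 3]


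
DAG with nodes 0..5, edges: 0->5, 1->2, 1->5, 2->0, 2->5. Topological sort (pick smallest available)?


Kahn's algorithm, process smallest node first
Order: [1, 2, 0, 3, 4, 5]


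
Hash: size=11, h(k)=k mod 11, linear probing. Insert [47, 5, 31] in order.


Insertions: 47->slot 3; 5->slot 5; 31->slot 9
Table: [None, None, None, 47, None, 5, None, None, None, 31, None]


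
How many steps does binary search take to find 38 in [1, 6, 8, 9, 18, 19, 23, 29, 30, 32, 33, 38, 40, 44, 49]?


Search for 38:
[0,14] mid=7 arr[7]=29
[8,14] mid=11 arr[11]=38
Total: 2 comparisons


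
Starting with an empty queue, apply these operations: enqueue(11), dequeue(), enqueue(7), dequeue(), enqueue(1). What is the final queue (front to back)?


enqueue(11) -> [11]
dequeue() returns 11 -> []
enqueue(7) -> [7]
dequeue() returns 7 -> []
enqueue(1) -> [1]
Final queue (front to back): [1]


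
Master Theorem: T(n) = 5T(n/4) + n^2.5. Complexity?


a=5, b=4, c=2.5. log_4(5)=1.161 < c=2.5. Case 3: O(n^c) = O(n^2.500)
Complexity: O(n^2.500)


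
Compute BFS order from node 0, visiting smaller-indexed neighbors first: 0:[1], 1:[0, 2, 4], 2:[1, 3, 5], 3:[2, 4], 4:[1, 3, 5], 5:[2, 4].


BFS queue: start with [0]
Visit order: [0, 1, 2, 4, 3, 5]


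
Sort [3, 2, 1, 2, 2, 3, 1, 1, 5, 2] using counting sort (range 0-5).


Count array: [0, 3, 4, 2, 0, 1]
Reconstruct: [1, 1, 1, 2, 2, 2, 2, 3, 3, 5]


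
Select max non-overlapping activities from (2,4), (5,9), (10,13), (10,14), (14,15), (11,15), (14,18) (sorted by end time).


Greedy: pick earliest-ending, then skip overlaps.
Selected (4 activities): [(2, 4), (5, 9), (10, 13), (14, 15)]


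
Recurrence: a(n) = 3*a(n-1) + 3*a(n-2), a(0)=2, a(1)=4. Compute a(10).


Build bottom-up:
...a(8)=52002, a(9)=197154, a(10)=3*197154+3*52002=747468


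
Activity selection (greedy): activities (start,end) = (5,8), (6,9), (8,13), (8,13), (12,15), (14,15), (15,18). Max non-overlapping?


Greedy: pick earliest-ending, then skip overlaps.
Selected (4 activities): [(5, 8), (8, 13), (14, 15), (15, 18)]


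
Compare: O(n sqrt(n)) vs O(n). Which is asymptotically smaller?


linear grows slower than n^1.5
O(n) is asymptotically smaller; O(n sqrt(n)) grows faster


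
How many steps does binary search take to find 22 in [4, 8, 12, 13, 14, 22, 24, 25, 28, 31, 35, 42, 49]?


Search for 22:
[0,12] mid=6 arr[6]=24
[0,5] mid=2 arr[2]=12
[3,5] mid=4 arr[4]=14
[5,5] mid=5 arr[5]=22
Total: 4 comparisons


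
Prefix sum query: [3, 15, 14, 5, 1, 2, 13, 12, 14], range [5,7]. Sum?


Prefix sums: [0, 3, 18, 32, 37, 38, 40, 53, 65, 79]
Sum[5..7] = prefix[8] - prefix[5] = 65 - 38 = 27


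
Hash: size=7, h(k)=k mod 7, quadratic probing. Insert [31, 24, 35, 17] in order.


Insertions: 31->slot 3; 24->slot 4; 35->slot 0; 17->slot 5
Table: [35, None, None, 31, 24, 17, None]


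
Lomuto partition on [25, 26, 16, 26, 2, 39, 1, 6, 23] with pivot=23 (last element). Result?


Elements <= 23 go left of pivot.
Result: [16, 2, 1, 6, 23, 39, 25, 26, 26], pivot at index 4


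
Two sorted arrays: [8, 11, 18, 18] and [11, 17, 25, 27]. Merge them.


Compare heads, take smaller each step.
Merged: [8, 11, 11, 17, 18, 18, 25, 27]


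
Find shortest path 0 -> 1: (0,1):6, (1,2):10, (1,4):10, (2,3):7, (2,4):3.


Dijkstra from 0:
Distances: {0: 0, 1: 6, 2: 16, 3: 23, 4: 16}
Shortest distance to 1 = 6, path = [0, 1]


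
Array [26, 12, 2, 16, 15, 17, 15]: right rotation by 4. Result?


Right rotate by 4: [16, 15, 17, 15, 26, 12, 2]


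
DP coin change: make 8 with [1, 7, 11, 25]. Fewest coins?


dp[0]=0; dp[i]=1+min(dp[i-c] for c in coins)
...dp[3]=3, dp[4]=4, dp[5]=5, dp[6]=6, dp[7]=1, dp[8]=2
Minimum coins for 8 = 2


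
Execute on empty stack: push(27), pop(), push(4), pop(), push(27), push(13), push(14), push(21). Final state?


push(27) -> [27]
pop() returns 27 -> []
push(4) -> [4]
pop() returns 4 -> []
push(27) -> [27]
push(13) -> [27, 13]
push(14) -> [27, 13, 14]
push(21) -> [27, 13, 14, 21]
Final stack (bottom to top): [27, 13, 14, 21]


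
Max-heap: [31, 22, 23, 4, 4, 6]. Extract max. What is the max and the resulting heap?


Max = 31
Replace root with last, heapify down
Resulting heap: [23, 22, 6, 4, 4]


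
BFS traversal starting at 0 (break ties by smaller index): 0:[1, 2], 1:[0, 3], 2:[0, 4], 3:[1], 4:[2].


BFS queue: start with [0]
Visit order: [0, 1, 2, 3, 4]


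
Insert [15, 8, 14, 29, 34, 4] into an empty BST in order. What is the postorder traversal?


Root = 15; build tree by BST insertion.
Postorder traversal: [4, 14, 8, 34, 29, 15]


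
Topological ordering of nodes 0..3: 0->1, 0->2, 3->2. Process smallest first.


Kahn's algorithm, process smallest node first
Order: [0, 1, 3, 2]


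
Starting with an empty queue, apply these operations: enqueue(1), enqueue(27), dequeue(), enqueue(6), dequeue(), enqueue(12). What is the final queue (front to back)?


enqueue(1) -> [1]
enqueue(27) -> [1, 27]
dequeue() returns 1 -> [27]
enqueue(6) -> [27, 6]
dequeue() returns 27 -> [6]
enqueue(12) -> [6, 12]
Final queue (front to back): [6, 12]


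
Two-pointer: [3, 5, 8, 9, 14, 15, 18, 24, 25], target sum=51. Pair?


Two pointers: lo=0, hi=8
No pair sums to 51


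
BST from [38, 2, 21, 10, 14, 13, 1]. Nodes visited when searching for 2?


BST root = 38
Search for 2: compare at each node
Path: [38, 2]


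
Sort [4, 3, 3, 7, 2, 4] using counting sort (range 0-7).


Count array: [0, 0, 1, 2, 2, 0, 0, 1]
Reconstruct: [2, 3, 3, 4, 4, 7]


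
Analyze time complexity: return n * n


Analysis: constant-time operation, no loop
Complexity: O(1)


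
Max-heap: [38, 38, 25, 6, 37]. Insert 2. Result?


Append 2: [38, 38, 25, 6, 37, 2]
Bubble up: no swaps needed
Result: [38, 38, 25, 6, 37, 2]


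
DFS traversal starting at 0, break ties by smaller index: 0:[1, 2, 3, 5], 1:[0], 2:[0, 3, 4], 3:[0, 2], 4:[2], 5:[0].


DFS stack-based: start with [0]
Visit order: [0, 1, 2, 3, 4, 5]


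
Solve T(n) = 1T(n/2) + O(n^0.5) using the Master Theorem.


a=1, b=2, c=0.5. log_2(1)=0 < c=0.5. Case 3: O(n^c) = O(sqrt(n))
Complexity: O(sqrt(n))


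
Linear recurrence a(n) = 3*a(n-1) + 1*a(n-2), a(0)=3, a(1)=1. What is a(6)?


Build bottom-up:
...a(4)=63, a(5)=208, a(6)=3*208+1*63=687


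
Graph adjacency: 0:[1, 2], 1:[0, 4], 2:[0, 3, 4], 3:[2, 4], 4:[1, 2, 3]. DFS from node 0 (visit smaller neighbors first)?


DFS stack-based: start with [0]
Visit order: [0, 1, 4, 2, 3]


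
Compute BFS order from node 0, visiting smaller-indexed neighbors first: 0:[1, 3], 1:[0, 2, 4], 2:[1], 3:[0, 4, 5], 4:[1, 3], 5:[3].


BFS queue: start with [0]
Visit order: [0, 1, 3, 2, 4, 5]


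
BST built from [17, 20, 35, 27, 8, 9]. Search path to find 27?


BST root = 17
Search for 27: compare at each node
Path: [17, 20, 35, 27]


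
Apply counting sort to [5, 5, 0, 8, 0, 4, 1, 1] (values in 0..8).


Count array: [2, 2, 0, 0, 1, 2, 0, 0, 1]
Reconstruct: [0, 0, 1, 1, 4, 5, 5, 8]


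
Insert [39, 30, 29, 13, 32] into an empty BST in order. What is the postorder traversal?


Root = 39; build tree by BST insertion.
Postorder traversal: [13, 29, 32, 30, 39]


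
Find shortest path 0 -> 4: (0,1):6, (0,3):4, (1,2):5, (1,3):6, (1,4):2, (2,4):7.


Dijkstra from 0:
Distances: {0: 0, 1: 6, 2: 11, 3: 4, 4: 8}
Shortest distance to 4 = 8, path = [0, 1, 4]


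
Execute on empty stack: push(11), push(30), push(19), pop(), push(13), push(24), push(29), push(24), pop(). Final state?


push(11) -> [11]
push(30) -> [11, 30]
push(19) -> [11, 30, 19]
pop() returns 19 -> [11, 30]
push(13) -> [11, 30, 13]
push(24) -> [11, 30, 13, 24]
push(29) -> [11, 30, 13, 24, 29]
push(24) -> [11, 30, 13, 24, 29, 24]
pop() returns 24 -> [11, 30, 13, 24, 29]
Final stack (bottom to top): [11, 30, 13, 24, 29]


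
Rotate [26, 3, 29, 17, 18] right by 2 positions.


Right rotate by 2: [17, 18, 26, 3, 29]


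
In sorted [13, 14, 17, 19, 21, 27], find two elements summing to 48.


Two pointers: lo=0, hi=5
Found pair: (21, 27) summing to 48


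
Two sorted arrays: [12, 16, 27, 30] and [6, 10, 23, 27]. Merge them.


Compare heads, take smaller each step.
Merged: [6, 10, 12, 16, 23, 27, 27, 30]


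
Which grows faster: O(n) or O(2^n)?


linear grows slower than exponential
O(n) is asymptotically smaller; O(2^n) grows faster


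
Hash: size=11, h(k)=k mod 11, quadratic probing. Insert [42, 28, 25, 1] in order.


Insertions: 42->slot 9; 28->slot 6; 25->slot 3; 1->slot 1
Table: [None, 1, None, 25, None, None, 28, None, None, 42, None]


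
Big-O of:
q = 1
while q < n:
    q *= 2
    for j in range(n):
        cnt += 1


Per nesting level: O(log n) * O(n) = O(n log n)
Complexity: O(n log n)


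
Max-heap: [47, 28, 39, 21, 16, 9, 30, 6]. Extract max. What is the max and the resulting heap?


Max = 47
Replace root with last, heapify down
Resulting heap: [39, 28, 30, 21, 16, 9, 6]


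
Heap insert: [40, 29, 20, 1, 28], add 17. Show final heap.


Append 17: [40, 29, 20, 1, 28, 17]
Bubble up: no swaps needed
Result: [40, 29, 20, 1, 28, 17]


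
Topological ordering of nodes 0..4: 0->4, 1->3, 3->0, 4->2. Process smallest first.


Kahn's algorithm, process smallest node first
Order: [1, 3, 0, 4, 2]


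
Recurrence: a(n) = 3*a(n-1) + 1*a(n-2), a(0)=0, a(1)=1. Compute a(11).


Build bottom-up:
...a(9)=12970, a(10)=42837, a(11)=3*42837+1*12970=141481


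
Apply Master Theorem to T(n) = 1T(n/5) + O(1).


a=1, b=5, c=0. log_5(1)=0 = c=0. Case 2: O(n^c log n) = O(log n)
Complexity: O(log n)


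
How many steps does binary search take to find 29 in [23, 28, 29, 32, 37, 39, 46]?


Search for 29:
[0,6] mid=3 arr[3]=32
[0,2] mid=1 arr[1]=28
[2,2] mid=2 arr[2]=29
Total: 3 comparisons


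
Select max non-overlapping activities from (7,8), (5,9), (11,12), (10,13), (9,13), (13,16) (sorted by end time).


Greedy: pick earliest-ending, then skip overlaps.
Selected (3 activities): [(7, 8), (11, 12), (13, 16)]


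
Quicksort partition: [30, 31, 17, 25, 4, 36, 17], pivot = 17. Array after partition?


Elements <= 17 go left of pivot.
Result: [17, 4, 17, 25, 31, 36, 30], pivot at index 2


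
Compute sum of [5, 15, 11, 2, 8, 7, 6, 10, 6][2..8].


Prefix sums: [0, 5, 20, 31, 33, 41, 48, 54, 64, 70]
Sum[2..8] = prefix[9] - prefix[2] = 70 - 20 = 50


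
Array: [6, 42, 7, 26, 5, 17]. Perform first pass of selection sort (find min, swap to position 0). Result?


After one pass: [5, 42, 7, 26, 6, 17]


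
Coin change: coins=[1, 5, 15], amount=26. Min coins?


dp[0]=0; dp[i]=1+min(dp[i-c] for c in coins)
...dp[21]=3, dp[22]=4, dp[23]=5, dp[24]=6, dp[25]=3, dp[26]=4
Minimum coins for 26 = 4


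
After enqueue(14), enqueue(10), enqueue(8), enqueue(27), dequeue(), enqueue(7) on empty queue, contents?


enqueue(14) -> [14]
enqueue(10) -> [14, 10]
enqueue(8) -> [14, 10, 8]
enqueue(27) -> [14, 10, 8, 27]
dequeue() returns 14 -> [10, 8, 27]
enqueue(7) -> [10, 8, 27, 7]
Final queue (front to back): [10, 8, 27, 7]


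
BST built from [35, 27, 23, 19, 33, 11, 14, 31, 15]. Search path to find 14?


BST root = 35
Search for 14: compare at each node
Path: [35, 27, 23, 19, 11, 14]


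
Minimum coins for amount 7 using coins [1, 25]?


dp[0]=0; dp[i]=1+min(dp[i-c] for c in coins)
...dp[2]=2, dp[3]=3, dp[4]=4, dp[5]=5, dp[6]=6, dp[7]=7
Minimum coins for 7 = 7


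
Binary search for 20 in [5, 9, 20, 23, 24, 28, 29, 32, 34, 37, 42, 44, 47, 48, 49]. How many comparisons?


Search for 20:
[0,14] mid=7 arr[7]=32
[0,6] mid=3 arr[3]=23
[0,2] mid=1 arr[1]=9
[2,2] mid=2 arr[2]=20
Total: 4 comparisons


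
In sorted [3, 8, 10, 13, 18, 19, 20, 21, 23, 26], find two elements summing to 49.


Two pointers: lo=0, hi=9
Found pair: (23, 26) summing to 49


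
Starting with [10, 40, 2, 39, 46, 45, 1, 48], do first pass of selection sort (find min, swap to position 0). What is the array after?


After one pass: [1, 40, 2, 39, 46, 45, 10, 48]


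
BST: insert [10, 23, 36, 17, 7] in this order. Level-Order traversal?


Root = 10; build tree by BST insertion.
Level-Order traversal: [10, 7, 23, 17, 36]


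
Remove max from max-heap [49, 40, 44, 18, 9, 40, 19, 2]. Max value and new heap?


Max = 49
Replace root with last, heapify down
Resulting heap: [44, 40, 40, 18, 9, 2, 19]


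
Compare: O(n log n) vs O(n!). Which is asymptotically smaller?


linearithmic grows slower than factorial
O(n log n) is asymptotically smaller; O(n!) grows faster


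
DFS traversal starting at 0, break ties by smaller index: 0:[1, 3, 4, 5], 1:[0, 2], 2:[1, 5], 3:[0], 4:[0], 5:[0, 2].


DFS stack-based: start with [0]
Visit order: [0, 1, 2, 5, 3, 4]


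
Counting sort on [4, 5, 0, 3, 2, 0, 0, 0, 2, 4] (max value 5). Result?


Count array: [4, 0, 2, 1, 2, 1]
Reconstruct: [0, 0, 0, 0, 2, 2, 3, 4, 4, 5]


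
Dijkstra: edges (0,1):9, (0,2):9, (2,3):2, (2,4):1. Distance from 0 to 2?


Dijkstra from 0:
Distances: {0: 0, 1: 9, 2: 9, 3: 11, 4: 10}
Shortest distance to 2 = 9, path = [0, 2]
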